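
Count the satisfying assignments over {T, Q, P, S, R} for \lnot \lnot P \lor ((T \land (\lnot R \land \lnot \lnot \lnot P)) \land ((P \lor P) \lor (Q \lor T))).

Initial set: {T (\lnot \lnot P \lor ((T \land (\lnot R \land \lnot \lnot \lnot P)) \land ((P \lor P) \lor (Q \lor T))))}.
T (\lnot \lnot P \lor ((T \land (\lnot R \land \lnot \lnot \lnot P)) \land ((P \lor P) \lor (Q \lor T)))): β-rule — branch into T \lnot \lnot P  //  T ((T \land (\lnot R \land \lnot \lnot \lnot P)) \land ((P \lor P) \lor (Q \lor T))).
  branch 1 (add T \lnot \lnot P):
    T \lnot \lnot P: drop double negation, giving T P.
    ○ open, literals {P=1}.
  branch 2 (add T ((T \land (\lnot R \land \lnot \lnot \lnot P)) \land ((P \lor P) \lor (Q \lor T)))):
    T ((T \land (\lnot R \land \lnot \lnot \lnot P)) \land ((P \lor P) \lor (Q \lor T))): α-rule — add T (T \land (\lnot R \land \lnot \lnot \lnot P)), T ((P \lor P) \lor (Q \lor T)).
    T (T \land (\lnot R \land \lnot \lnot \lnot P)): α-rule — add T T, T (\lnot R \land \lnot \lnot \lnot P).
    T (\lnot R \land \lnot \lnot \lnot P): α-rule — add T \lnot R, T \lnot \lnot \lnot P.
    T \lnot \lnot \lnot P: drop double negation, giving T \lnot P.
    T ((P \lor P) \lor (Q \lor T)): β-rule — branch into T (P \lor P)  //  T (Q \lor T).
      branch 2.1 (add T (P \lor P)):
        T (P \lor P): β-rule — branch into T P  //  T P.
          branch 2.1.1 (add T P):
            × closes — contains both P and \lnot P.
          branch 2.1.2 (add T P):
            × closes — contains both P and \lnot P.
      branch 2.2 (add T (Q \lor T)):
        T (Q \lor T): β-rule — branch into T Q  //  T T.
          branch 2.2.1 (add T Q):
            ○ open, literals {P=0, Q=1, R=0, T=1}.
          branch 2.2.2 (add T T):
            ○ open, literals {P=0, R=0, T=1}.
2 branches closed, 3 open.
Each open branch fixes some atoms; the unmentioned ones are free. Counting distinct full assignments: branch {P=1} (T, Q, S, R) contributes 16 new; branch {P=0, Q=1, R=0, T=1} (S) contributes 2 new; branch {P=0, R=0, T=1} (Q, S) contributes 2 new. Total: 20.

20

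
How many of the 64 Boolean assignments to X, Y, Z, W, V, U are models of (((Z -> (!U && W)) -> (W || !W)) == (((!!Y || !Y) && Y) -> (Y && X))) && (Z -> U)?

36

Initial set: {((((Z -> (!U && W)) -> (W || !W)) == (((!!Y || !Y) && Y) -> (Y && X))) && (Z -> U))}.
((((Z -> (!U && W)) -> (W || !W)) == (((!!Y || !Y) && Y) -> (Y && X))) && (Z -> U)): α-rule — add (((Z -> (!U && W)) -> (W || !W)) == (((!!Y || !Y) && Y) -> (Y && X))), (Z -> U).
(((Z -> (!U && W)) -> (W || !W)) == (((!!Y || !Y) && Y) -> (Y && X))): β-rule — branch into ((Z -> (!U && W)) -> (W || !W)), (((!!Y || !Y) && Y) -> (Y && X))  //  !((Z -> (!U && W)) -> (W || !W)), !(((!!Y || !Y) && Y) -> (Y && X)).
  branch 1 (add ((Z -> (!U && W)) -> (W || !W)), (((!!Y || !Y) && Y) -> (Y && X))):
    (Z -> U): β-rule — branch into !Z  //  U.
      branch 1.1 (add !Z):
        ((Z -> (!U && W)) -> (W || !W)): β-rule — branch into !(Z -> (!U && W))  //  (W || !W).
          branch 1.1.1 (add !(Z -> (!U && W))):
            !(Z -> (!U && W)): α-rule — add Z, !(!U && W).
            × closes — contains both Z and !Z.
          branch 1.1.2 (add (W || !W)):
            (((!!Y || !Y) && Y) -> (Y && X)): β-rule — branch into !((!!Y || !Y) && Y)  //  (Y && X).
              branch 1.1.2.1 (add !((!!Y || !Y) && Y)):
                (W || !W): β-rule — branch into W  //  !W.
                  branch 1.1.2.1.1 (add W):
                    !((!!Y || !Y) && Y): β-rule — branch into !(!!Y || !Y)  //  !Y.
                      branch 1.1.2.1.1.1 (add !(!!Y || !Y)):
                        !(!!Y || !Y): α-rule — add !!!Y, !!Y.
                        !!!Y: drop double negation, giving !Y.
                        × closes — contains both Y and !Y.
                      branch 1.1.2.1.1.2 (add !Y):
                        ○ open, literals {W=true, Y=false, Z=false}.
                  branch 1.1.2.1.2 (add !W):
                    !((!!Y || !Y) && Y): β-rule — branch into !(!!Y || !Y)  //  !Y.
                      branch 1.1.2.1.2.1 (add !(!!Y || !Y)):
                        !(!!Y || !Y): α-rule — add !!!Y, !!Y.
                        !!!Y: drop double negation, giving !Y.
                        × closes — contains both Y and !Y.
                      branch 1.1.2.1.2.2 (add !Y):
                        ○ open, literals {W=false, Y=false, Z=false}.
              branch 1.1.2.2 (add (Y && X)):
                (Y && X): α-rule — add Y, X.
                (W || !W): β-rule — branch into W  //  !W.
                  branch 1.1.2.2.1 (add W):
                    ○ open, literals {W=true, X=true, Y=true, Z=false}.
                  branch 1.1.2.2.2 (add !W):
                    ○ open, literals {W=false, X=true, Y=true, Z=false}.
      branch 1.2 (add U):
        ((Z -> (!U && W)) -> (W || !W)): β-rule — branch into !(Z -> (!U && W))  //  (W || !W).
          branch 1.2.1 (add !(Z -> (!U && W))):
            !(Z -> (!U && W)): α-rule — add Z, !(!U && W).
            (((!!Y || !Y) && Y) -> (Y && X)): β-rule — branch into !((!!Y || !Y) && Y)  //  (Y && X).
              branch 1.2.1.1 (add !((!!Y || !Y) && Y)):
                !(!U && W): β-rule — branch into !!U  //  !W.
                  branch 1.2.1.1.1 (add !!U):
                    !((!!Y || !Y) && Y): β-rule — branch into !(!!Y || !Y)  //  !Y.
                      branch 1.2.1.1.1.1 (add !(!!Y || !Y)):
                        !(!!Y || !Y): α-rule — add !!!Y, !!Y.
                        !!!Y: drop double negation, giving !Y.
                        × closes — contains both Y and !Y.
                      branch 1.2.1.1.1.2 (add !Y):
                        ○ open, literals {U=true, Y=false, Z=true}.
                  branch 1.2.1.1.2 (add !W):
                    !((!!Y || !Y) && Y): β-rule — branch into !(!!Y || !Y)  //  !Y.
                      branch 1.2.1.1.2.1 (add !(!!Y || !Y)):
                        !(!!Y || !Y): α-rule — add !!!Y, !!Y.
                        !!!Y: drop double negation, giving !Y.
                        × closes — contains both Y and !Y.
                      branch 1.2.1.1.2.2 (add !Y):
                        ○ open, literals {U=true, W=false, Y=false, Z=true}.
              branch 1.2.1.2 (add (Y && X)):
                (Y && X): α-rule — add Y, X.
                !(!U && W): β-rule — branch into !!U  //  !W.
                  branch 1.2.1.2.1 (add !!U):
                    ○ open, literals {U=true, X=true, Y=true, Z=true}.
                  branch 1.2.1.2.2 (add !W):
                    ○ open, literals {U=true, W=false, X=true, Y=true, Z=true}.
          branch 1.2.2 (add (W || !W)):
            (((!!Y || !Y) && Y) -> (Y && X)): β-rule — branch into !((!!Y || !Y) && Y)  //  (Y && X).
              branch 1.2.2.1 (add !((!!Y || !Y) && Y)):
                (W || !W): β-rule — branch into W  //  !W.
                  branch 1.2.2.1.1 (add W):
                    !((!!Y || !Y) && Y): β-rule — branch into !(!!Y || !Y)  //  !Y.
                      branch 1.2.2.1.1.1 (add !(!!Y || !Y)):
                        !(!!Y || !Y): α-rule — add !!!Y, !!Y.
                        !!!Y: drop double negation, giving !Y.
                        × closes — contains both Y and !Y.
                      branch 1.2.2.1.1.2 (add !Y):
                        ○ open, literals {U=true, W=true, Y=false}.
                  branch 1.2.2.1.2 (add !W):
                    !((!!Y || !Y) && Y): β-rule — branch into !(!!Y || !Y)  //  !Y.
                      branch 1.2.2.1.2.1 (add !(!!Y || !Y)):
                        !(!!Y || !Y): α-rule — add !!!Y, !!Y.
                        !!!Y: drop double negation, giving !Y.
                        × closes — contains both Y and !Y.
                      branch 1.2.2.1.2.2 (add !Y):
                        ○ open, literals {U=true, W=false, Y=false}.
              branch 1.2.2.2 (add (Y && X)):
                (Y && X): α-rule — add Y, X.
                (W || !W): β-rule — branch into W  //  !W.
                  branch 1.2.2.2.1 (add W):
                    ○ open, literals {U=true, W=true, X=true, Y=true}.
                  branch 1.2.2.2.2 (add !W):
                    ○ open, literals {U=true, W=false, X=true, Y=true}.
  branch 2 (add !((Z -> (!U && W)) -> (W || !W)), !(((!!Y || !Y) && Y) -> (Y && X))):
    !((Z -> (!U && W)) -> (W || !W)): α-rule — add (Z -> (!U && W)), !(W || !W).
    !(((!!Y || !Y) && Y) -> (Y && X)): α-rule — add ((!!Y || !Y) && Y), !(Y && X).
    !(W || !W): α-rule — add !W, !!W.
    × closes — contains both W and !W.
8 branches closed, 12 open.
Each open branch fixes some atoms; the unmentioned ones are free. Counting distinct full assignments: branch {W=true, Y=false, Z=false} (X, V, U) contributes 8 new; branch {W=false, Y=false, Z=false} (X, V, U) contributes 8 new; branch {W=true, X=true, Y=true, Z=false} (V, U) contributes 4 new; branch {W=false, X=true, Y=true, Z=false} (V, U) contributes 4 new; branch {U=true, Y=false, Z=true} (X, W, V) contributes 8 new; branch {U=true, W=false, Y=false, Z=true} (X, V) contributes 0 new; branch {U=true, X=true, Y=true, Z=true} (W, V) contributes 4 new; branch {U=true, W=false, X=true, Y=true, Z=true} (V) contributes 0 new; branch {U=true, W=true, Y=false} (X, Z, V) contributes 0 new; branch {U=true, W=false, Y=false} (X, Z, V) contributes 0 new; branch {U=true, W=true, X=true, Y=true} (Z, V) contributes 0 new; branch {U=true, W=false, X=true, Y=true} (Z, V) contributes 0 new. Total: 36.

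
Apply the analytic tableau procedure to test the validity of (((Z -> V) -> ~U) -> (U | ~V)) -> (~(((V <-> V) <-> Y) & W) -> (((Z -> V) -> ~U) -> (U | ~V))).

Valid

Assume the negation and expand:
Initial set: {F ((((Z -> V) -> ~U) -> (U | ~V)) -> (~(((V <-> V) <-> Y) & W) -> (((Z -> V) -> ~U) -> (U | ~V))))}.
F ((((Z -> V) -> ~U) -> (U | ~V)) -> (~(((V <-> V) <-> Y) & W) -> (((Z -> V) -> ~U) -> (U | ~V)))): α-rule — add T (((Z -> V) -> ~U) -> (U | ~V)), F (~(((V <-> V) <-> Y) & W) -> (((Z -> V) -> ~U) -> (U | ~V))).
F (~(((V <-> V) <-> Y) & W) -> (((Z -> V) -> ~U) -> (U | ~V))): α-rule — add T ~(((V <-> V) <-> Y) & W), F (((Z -> V) -> ~U) -> (U | ~V)).
F (((Z -> V) -> ~U) -> (U | ~V)): α-rule — add T ((Z -> V) -> ~U), F (U | ~V).
F (U | ~V): α-rule — add F U, F ~V.
T (((Z -> V) -> ~U) -> (U | ~V)): β-rule — branch into F ((Z -> V) -> ~U)  //  T (U | ~V).
  branch 1 (add F ((Z -> V) -> ~U)):
    F ((Z -> V) -> ~U): α-rule — add T (Z -> V), F ~U.
    × closes — contains both U and ~U.
  branch 2 (add T (U | ~V)):
    T ~(((V <-> V) <-> Y) & W): β-rule — branch into F ((V <-> V) <-> Y)  //  F W.
      branch 2.1 (add F ((V <-> V) <-> Y)):
        T ((Z -> V) -> ~U): β-rule — branch into F (Z -> V)  //  T ~U.
          branch 2.1.1 (add F (Z -> V)):
            F (Z -> V): α-rule — add T Z, F V.
            × closes — contains both V and ~V.
          branch 2.1.2 (add T ~U):
            T (U | ~V): β-rule — branch into T U  //  T ~V.
              branch 2.1.2.1 (add T U):
                × closes — contains both U and ~U.
              branch 2.1.2.2 (add T ~V):
                × closes — contains both V and ~V.
      branch 2.2 (add F W):
        T ((Z -> V) -> ~U): β-rule — branch into F (Z -> V)  //  T ~U.
          branch 2.2.1 (add F (Z -> V)):
            F (Z -> V): α-rule — add T Z, F V.
            × closes — contains both V and ~V.
          branch 2.2.2 (add T ~U):
            T (U | ~V): β-rule — branch into T U  //  T ~V.
              branch 2.2.2.1 (add T U):
                × closes — contains both U and ~U.
              branch 2.2.2.2 (add T ~V):
                × closes — contains both V and ~V.
All 7 branches close.
Every branch closed, so the negation is unsatisfiable and the formula is valid.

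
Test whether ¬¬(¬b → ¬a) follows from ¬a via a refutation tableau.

Initial set: {¬a; ¬¬¬(¬b → ¬a)}.
¬¬¬(¬b → ¬a): drop double negation, giving ¬(¬b → ¬a).
¬(¬b → ¬a): α-rule — add ¬b, ¬¬a.
× closes — contains both a and ¬a.
All 1 branch closes.
Every branch closed, so the premises entail the conclusion.

Yes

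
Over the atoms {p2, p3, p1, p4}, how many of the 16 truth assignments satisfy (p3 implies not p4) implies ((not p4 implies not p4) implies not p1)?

Initial set: {((p3 implies not p4) implies ((not p4 implies not p4) implies not p1))}.
((p3 implies not p4) implies ((not p4 implies not p4) implies not p1)): β-rule — branch into not (p3 implies not p4)  //  ((not p4 implies not p4) implies not p1).
  branch 1 (add not (p3 implies not p4)):
    not (p3 implies not p4): α-rule — add p3, not not p4.
    ○ open, literals {p3=true, p4=true}.
  branch 2 (add ((not p4 implies not p4) implies not p1)):
    ((not p4 implies not p4) implies not p1): β-rule — branch into not (not p4 implies not p4)  //  not p1.
      branch 2.1 (add not (not p4 implies not p4)):
        not (not p4 implies not p4): α-rule — add not p4, not not p4.
        × closes — contains both p4 and not p4.
      branch 2.2 (add not p1):
        ○ open, literals {p1=false}.
1 branch closed, 2 open.
Each open branch fixes some atoms; the unmentioned ones are free. Counting distinct full assignments: branch {p3=true, p4=true} (p2, p1) contributes 4 new; branch {p1=false} (p2, p3, p4) contributes 6 new. Total: 10.

10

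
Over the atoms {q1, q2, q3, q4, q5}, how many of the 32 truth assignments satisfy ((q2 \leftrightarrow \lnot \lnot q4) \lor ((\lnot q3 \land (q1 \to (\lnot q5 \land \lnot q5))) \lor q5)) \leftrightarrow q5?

20

Initial set: {(((q2 \leftrightarrow \lnot \lnot q4) \lor ((\lnot q3 \land (q1 \to (\lnot q5 \land \lnot q5))) \lor q5)) \leftrightarrow q5)}.
(((q2 \leftrightarrow \lnot \lnot q4) \lor ((\lnot q3 \land (q1 \to (\lnot q5 \land \lnot q5))) \lor q5)) \leftrightarrow q5): β-rule — branch into ((q2 \leftrightarrow \lnot \lnot q4) \lor ((\lnot q3 \land (q1 \to (\lnot q5 \land \lnot q5))) \lor q5)), q5  //  \lnot ((q2 \leftrightarrow \lnot \lnot q4) \lor ((\lnot q3 \land (q1 \to (\lnot q5 \land \lnot q5))) \lor q5)), \lnot q5.
  branch 1 (add ((q2 \leftrightarrow \lnot \lnot q4) \lor ((\lnot q3 \land (q1 \to (\lnot q5 \land \lnot q5))) \lor q5)), q5):
    ((q2 \leftrightarrow \lnot \lnot q4) \lor ((\lnot q3 \land (q1 \to (\lnot q5 \land \lnot q5))) \lor q5)): β-rule — branch into (q2 \leftrightarrow \lnot \lnot q4)  //  ((\lnot q3 \land (q1 \to (\lnot q5 \land \lnot q5))) \lor q5).
      branch 1.1 (add (q2 \leftrightarrow \lnot \lnot q4)):
        (q2 \leftrightarrow \lnot \lnot q4): β-rule — branch into q2, \lnot \lnot q4  //  \lnot q2, \lnot \lnot \lnot q4.
          branch 1.1.1 (add q2, \lnot \lnot q4):
            \lnot \lnot q4: drop double negation, giving q4.
            ○ open, literals {q2=1, q4=1, q5=1}.
          branch 1.1.2 (add \lnot q2, \lnot \lnot \lnot q4):
            \lnot \lnot \lnot q4: drop double negation, giving \lnot q4.
            ○ open, literals {q2=0, q4=0, q5=1}.
      branch 1.2 (add ((\lnot q3 \land (q1 \to (\lnot q5 \land \lnot q5))) \lor q5)):
        ((\lnot q3 \land (q1 \to (\lnot q5 \land \lnot q5))) \lor q5): β-rule — branch into (\lnot q3 \land (q1 \to (\lnot q5 \land \lnot q5)))  //  q5.
          branch 1.2.1 (add (\lnot q3 \land (q1 \to (\lnot q5 \land \lnot q5)))):
            (\lnot q3 \land (q1 \to (\lnot q5 \land \lnot q5))): α-rule — add \lnot q3, (q1 \to (\lnot q5 \land \lnot q5)).
            (q1 \to (\lnot q5 \land \lnot q5)): β-rule — branch into \lnot q1  //  (\lnot q5 \land \lnot q5).
              branch 1.2.1.1 (add \lnot q1):
                ○ open, literals {q1=0, q3=0, q5=1}.
              branch 1.2.1.2 (add (\lnot q5 \land \lnot q5)):
                (\lnot q5 \land \lnot q5): α-rule — add \lnot q5, \lnot q5.
                × closes — contains both q5 and \lnot q5.
          branch 1.2.2 (add q5):
            ○ open, literals {q5=1}.
  branch 2 (add \lnot ((q2 \leftrightarrow \lnot \lnot q4) \lor ((\lnot q3 \land (q1 \to (\lnot q5 \land \lnot q5))) \lor q5)), \lnot q5):
    \lnot ((q2 \leftrightarrow \lnot \lnot q4) \lor ((\lnot q3 \land (q1 \to (\lnot q5 \land \lnot q5))) \lor q5)): α-rule — add \lnot (q2 \leftrightarrow \lnot \lnot q4), \lnot ((\lnot q3 \land (q1 \to (\lnot q5 \land \lnot q5))) \lor q5).
    \lnot ((\lnot q3 \land (q1 \to (\lnot q5 \land \lnot q5))) \lor q5): α-rule — add \lnot (\lnot q3 \land (q1 \to (\lnot q5 \land \lnot q5))), \lnot q5.
    \lnot (q2 \leftrightarrow \lnot \lnot q4): β-rule — branch into q2, \lnot \lnot \lnot q4  //  \lnot q2, \lnot \lnot q4.
      branch 2.1 (add q2, \lnot \lnot \lnot q4):
        \lnot \lnot \lnot q4: drop double negation, giving \lnot q4.
        \lnot (\lnot q3 \land (q1 \to (\lnot q5 \land \lnot q5))): β-rule — branch into \lnot \lnot q3  //  \lnot (q1 \to (\lnot q5 \land \lnot q5)).
          branch 2.1.1 (add \lnot \lnot q3):
            ○ open, literals {q2=1, q3=1, q4=0, q5=0}.
          branch 2.1.2 (add \lnot (q1 \to (\lnot q5 \land \lnot q5))):
            \lnot (q1 \to (\lnot q5 \land \lnot q5)): α-rule — add q1, \lnot (\lnot q5 \land \lnot q5).
            \lnot (\lnot q5 \land \lnot q5): β-rule — branch into \lnot \lnot q5  //  \lnot \lnot q5.
              branch 2.1.2.1 (add \lnot \lnot q5):
                × closes — contains both q5 and \lnot q5.
              branch 2.1.2.2 (add \lnot \lnot q5):
                × closes — contains both q5 and \lnot q5.
      branch 2.2 (add \lnot q2, \lnot \lnot q4):
        \lnot \lnot q4: drop double negation, giving q4.
        \lnot (\lnot q3 \land (q1 \to (\lnot q5 \land \lnot q5))): β-rule — branch into \lnot \lnot q3  //  \lnot (q1 \to (\lnot q5 \land \lnot q5)).
          branch 2.2.1 (add \lnot \lnot q3):
            ○ open, literals {q2=0, q3=1, q4=1, q5=0}.
          branch 2.2.2 (add \lnot (q1 \to (\lnot q5 \land \lnot q5))):
            \lnot (q1 \to (\lnot q5 \land \lnot q5)): α-rule — add q1, \lnot (\lnot q5 \land \lnot q5).
            \lnot (\lnot q5 \land \lnot q5): β-rule — branch into \lnot \lnot q5  //  \lnot \lnot q5.
              branch 2.2.2.1 (add \lnot \lnot q5):
                × closes — contains both q5 and \lnot q5.
              branch 2.2.2.2 (add \lnot \lnot q5):
                × closes — contains both q5 and \lnot q5.
5 branches closed, 6 open.
Each open branch fixes some atoms; the unmentioned ones are free. Counting distinct full assignments: branch {q2=1, q4=1, q5=1} (q1, q3) contributes 4 new; branch {q2=0, q4=0, q5=1} (q1, q3) contributes 4 new; branch {q1=0, q3=0, q5=1} (q2, q4) contributes 2 new; branch {q5=1} (q1, q2, q3, q4) contributes 6 new; branch {q2=1, q3=1, q4=0, q5=0} (q1) contributes 2 new; branch {q2=0, q3=1, q4=1, q5=0} (q1) contributes 2 new. Total: 20.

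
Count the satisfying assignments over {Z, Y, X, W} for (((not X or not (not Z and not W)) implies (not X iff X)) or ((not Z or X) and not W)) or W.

14

Initial set: {((((not X or not (not Z and not W)) implies (not X iff X)) or ((not Z or X) and not W)) or W)}.
((((not X or not (not Z and not W)) implies (not X iff X)) or ((not Z or X) and not W)) or W): β-rule — branch into (((not X or not (not Z and not W)) implies (not X iff X)) or ((not Z or X) and not W))  //  W.
  branch 1 (add (((not X or not (not Z and not W)) implies (not X iff X)) or ((not Z or X) and not W))):
    (((not X or not (not Z and not W)) implies (not X iff X)) or ((not Z or X) and not W)): β-rule — branch into ((not X or not (not Z and not W)) implies (not X iff X))  //  ((not Z or X) and not W).
      branch 1.1 (add ((not X or not (not Z and not W)) implies (not X iff X))):
        ((not X or not (not Z and not W)) implies (not X iff X)): β-rule — branch into not (not X or not (not Z and not W))  //  (not X iff X).
          branch 1.1.1 (add not (not X or not (not Z and not W))):
            not (not X or not (not Z and not W)): α-rule — add not not X, not not (not Z and not W).
            not not (not Z and not W): α-rule — add not Z, not W.
            ○ open, literals {W=F, X=T, Z=F}.
          branch 1.1.2 (add (not X iff X)):
            (not X iff X): β-rule — branch into not X, X  //  not not X, not X.
              branch 1.1.2.1 (add not X, X):
                × closes — contains both X and not X.
              branch 1.1.2.2 (add not not X, not X):
                × closes — contains both X and not X.
      branch 1.2 (add ((not Z or X) and not W)):
        ((not Z or X) and not W): α-rule — add (not Z or X), not W.
        (not Z or X): β-rule — branch into not Z  //  X.
          branch 1.2.1 (add not Z):
            ○ open, literals {W=F, Z=F}.
          branch 1.2.2 (add X):
            ○ open, literals {W=F, X=T}.
  branch 2 (add W):
    ○ open, literals {W=T}.
2 branches closed, 4 open.
Each open branch fixes some atoms; the unmentioned ones are free. Counting distinct full assignments: branch {W=F, X=T, Z=F} (Y) contributes 2 new; branch {W=F, Z=F} (Y, X) contributes 2 new; branch {W=F, X=T} (Z, Y) contributes 2 new; branch {W=T} (Z, Y, X) contributes 8 new. Total: 14.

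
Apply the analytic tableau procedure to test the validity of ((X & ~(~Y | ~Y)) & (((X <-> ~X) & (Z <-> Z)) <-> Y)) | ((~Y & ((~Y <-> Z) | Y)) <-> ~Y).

Assume the negation and expand:
Initial set: {~(((X & ~(~Y | ~Y)) & (((X <-> ~X) & (Z <-> Z)) <-> Y)) | ((~Y & ((~Y <-> Z) | Y)) <-> ~Y))}.
~(((X & ~(~Y | ~Y)) & (((X <-> ~X) & (Z <-> Z)) <-> Y)) | ((~Y & ((~Y <-> Z) | Y)) <-> ~Y)): α-rule — add ~((X & ~(~Y | ~Y)) & (((X <-> ~X) & (Z <-> Z)) <-> Y)), ~((~Y & ((~Y <-> Z) | Y)) <-> ~Y).
~((X & ~(~Y | ~Y)) & (((X <-> ~X) & (Z <-> Z)) <-> Y)): β-rule — branch into ~(X & ~(~Y | ~Y))  //  ~(((X <-> ~X) & (Z <-> Z)) <-> Y).
  branch 1 (add ~(X & ~(~Y | ~Y))):
    ~((~Y & ((~Y <-> Z) | Y)) <-> ~Y): β-rule — branch into (~Y & ((~Y <-> Z) | Y)), ~~Y  //  ~(~Y & ((~Y <-> Z) | Y)), ~Y.
      branch 1.1 (add (~Y & ((~Y <-> Z) | Y)), ~~Y):
        (~Y & ((~Y <-> Z) | Y)): α-rule — add ~Y, ((~Y <-> Z) | Y).
        × closes — contains both Y and ~Y.
      branch 1.2 (add ~(~Y & ((~Y <-> Z) | Y)), ~Y):
        ~(X & ~(~Y | ~Y)): β-rule — branch into ~X  //  ~~(~Y | ~Y).
          branch 1.2.1 (add ~X):
            ~(~Y & ((~Y <-> Z) | Y)): β-rule — branch into ~~Y  //  ~((~Y <-> Z) | Y).
              branch 1.2.1.1 (add ~~Y):
                × closes — contains both Y and ~Y.
              branch 1.2.1.2 (add ~((~Y <-> Z) | Y)):
                ~((~Y <-> Z) | Y): α-rule — add ~(~Y <-> Z), ~Y.
                ~(~Y <-> Z): β-rule — branch into ~Y, ~Z  //  ~~Y, Z.
                  branch 1.2.1.2.1 (add ~Y, ~Z):
                    ○ open, literals {X=false, Y=false, Z=false}.
                  branch 1.2.1.2.2 (add ~~Y, Z):
                    × closes — contains both Y and ~Y.
          branch 1.2.2 (add ~~(~Y | ~Y)):
            ~(~Y & ((~Y <-> Z) | Y)): β-rule — branch into ~~Y  //  ~((~Y <-> Z) | Y).
              branch 1.2.2.1 (add ~~Y):
                × closes — contains both Y and ~Y.
              branch 1.2.2.2 (add ~((~Y <-> Z) | Y)):
                ~((~Y <-> Z) | Y): α-rule — add ~(~Y <-> Z), ~Y.
                ~~(~Y | ~Y): β-rule — branch into ~Y  //  ~Y.
                  branch 1.2.2.2.1 (add ~Y):
                    ~(~Y <-> Z): β-rule — branch into ~Y, ~Z  //  ~~Y, Z.
                      branch 1.2.2.2.1.1 (add ~Y, ~Z):
                        ○ open, literals {Y=false, Z=false}.
                      branch 1.2.2.2.1.2 (add ~~Y, Z):
                        × closes — contains both Y and ~Y.
                  branch 1.2.2.2.2 (add ~Y):
                    ~(~Y <-> Z): β-rule — branch into ~Y, ~Z  //  ~~Y, Z.
                      branch 1.2.2.2.2.1 (add ~Y, ~Z):
                        ○ open, literals {Y=false, Z=false}.
                      branch 1.2.2.2.2.2 (add ~~Y, Z):
                        × closes — contains both Y and ~Y.
  branch 2 (add ~(((X <-> ~X) & (Z <-> Z)) <-> Y)):
    ~((~Y & ((~Y <-> Z) | Y)) <-> ~Y): β-rule — branch into (~Y & ((~Y <-> Z) | Y)), ~~Y  //  ~(~Y & ((~Y <-> Z) | Y)), ~Y.
      branch 2.1 (add (~Y & ((~Y <-> Z) | Y)), ~~Y):
        (~Y & ((~Y <-> Z) | Y)): α-rule — add ~Y, ((~Y <-> Z) | Y).
        × closes — contains both Y and ~Y.
      branch 2.2 (add ~(~Y & ((~Y <-> Z) | Y)), ~Y):
        ~(((X <-> ~X) & (Z <-> Z)) <-> Y): β-rule — branch into ((X <-> ~X) & (Z <-> Z)), ~Y  //  ~((X <-> ~X) & (Z <-> Z)), Y.
          branch 2.2.1 (add ((X <-> ~X) & (Z <-> Z)), ~Y):
            ((X <-> ~X) & (Z <-> Z)): α-rule — add (X <-> ~X), (Z <-> Z).
            ~(~Y & ((~Y <-> Z) | Y)): β-rule — branch into ~~Y  //  ~((~Y <-> Z) | Y).
              branch 2.2.1.1 (add ~~Y):
                × closes — contains both Y and ~Y.
              branch 2.2.1.2 (add ~((~Y <-> Z) | Y)):
                ~((~Y <-> Z) | Y): α-rule — add ~(~Y <-> Z), ~Y.
                (X <-> ~X): β-rule — branch into X, ~X  //  ~X, ~~X.
                  branch 2.2.1.2.1 (add X, ~X):
                    × closes — contains both X and ~X.
                  branch 2.2.1.2.2 (add ~X, ~~X):
                    × closes — contains both X and ~X.
          branch 2.2.2 (add ~((X <-> ~X) & (Z <-> Z)), Y):
            × closes — contains both Y and ~Y.
11 branches closed, 3 open.
An open branch gives a countermodel: X=false, Y=false, Z=false (unmentioned atoms arbitrary); under it the original formula is false.

Not valid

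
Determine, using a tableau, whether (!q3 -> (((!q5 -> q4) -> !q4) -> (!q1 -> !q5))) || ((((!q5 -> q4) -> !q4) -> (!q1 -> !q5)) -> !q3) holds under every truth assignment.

Assume the negation and expand:
Initial set: {!((!q3 -> (((!q5 -> q4) -> !q4) -> (!q1 -> !q5))) || ((((!q5 -> q4) -> !q4) -> (!q1 -> !q5)) -> !q3))}.
!((!q3 -> (((!q5 -> q4) -> !q4) -> (!q1 -> !q5))) || ((((!q5 -> q4) -> !q4) -> (!q1 -> !q5)) -> !q3)): α-rule — add !(!q3 -> (((!q5 -> q4) -> !q4) -> (!q1 -> !q5))), !((((!q5 -> q4) -> !q4) -> (!q1 -> !q5)) -> !q3).
!(!q3 -> (((!q5 -> q4) -> !q4) -> (!q1 -> !q5))): α-rule — add !q3, !(((!q5 -> q4) -> !q4) -> (!q1 -> !q5)).
!((((!q5 -> q4) -> !q4) -> (!q1 -> !q5)) -> !q3): α-rule — add (((!q5 -> q4) -> !q4) -> (!q1 -> !q5)), !!q3.
× closes — contains both q3 and !q3.
All 1 branch closes.
Every branch closed, so the negation is unsatisfiable and the formula is valid.

Valid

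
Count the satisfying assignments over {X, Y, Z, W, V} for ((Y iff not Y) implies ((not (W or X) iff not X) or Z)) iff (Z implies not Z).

16

Initial set: {T (((Y iff not Y) implies ((not (W or X) iff not X) or Z)) iff (Z implies not Z))}.
T (((Y iff not Y) implies ((not (W or X) iff not X) or Z)) iff (Z implies not Z)): β-rule — branch into T ((Y iff not Y) implies ((not (W or X) iff not X) or Z)), T (Z implies not Z)  //  F ((Y iff not Y) implies ((not (W or X) iff not X) or Z)), F (Z implies not Z).
  branch 1 (add T ((Y iff not Y) implies ((not (W or X) iff not X) or Z)), T (Z implies not Z)):
    T ((Y iff not Y) implies ((not (W or X) iff not X) or Z)): β-rule — branch into F (Y iff not Y)  //  T ((not (W or X) iff not X) or Z).
      branch 1.1 (add F (Y iff not Y)):
        T (Z implies not Z): β-rule — branch into F Z  //  T not Z.
          branch 1.1.1 (add F Z):
            F (Y iff not Y): β-rule — branch into T Y, F not Y  //  F Y, T not Y.
              branch 1.1.1.1 (add T Y, F not Y):
                ○ open, literals {Y=true, Z=false}.
              branch 1.1.1.2 (add F Y, T not Y):
                ○ open, literals {Y=false, Z=false}.
          branch 1.1.2 (add T not Z):
            F (Y iff not Y): β-rule — branch into T Y, F not Y  //  F Y, T not Y.
              branch 1.1.2.1 (add T Y, F not Y):
                ○ open, literals {Y=true, Z=false}.
              branch 1.1.2.2 (add F Y, T not Y):
                ○ open, literals {Y=false, Z=false}.
      branch 1.2 (add T ((not (W or X) iff not X) or Z)):
        T (Z implies not Z): β-rule — branch into F Z  //  T not Z.
          branch 1.2.1 (add F Z):
            T ((not (W or X) iff not X) or Z): β-rule — branch into T (not (W or X) iff not X)  //  T Z.
              branch 1.2.1.1 (add T (not (W or X) iff not X)):
                T (not (W or X) iff not X): β-rule — branch into T not (W or X), T not X  //  F not (W or X), F not X.
                  branch 1.2.1.1.1 (add T not (W or X), T not X):
                    T not (W or X): α-rule — add F W, F X.
                    ○ open, literals {W=false, X=false, Z=false}.
                  branch 1.2.1.1.2 (add F not (W or X), F not X):
                    F not (W or X): β-rule — branch into T W  //  T X.
                      branch 1.2.1.1.2.1 (add T W):
                        ○ open, literals {W=true, X=true, Z=false}.
                      branch 1.2.1.1.2.2 (add T X):
                        ○ open, literals {X=true, Z=false}.
              branch 1.2.1.2 (add T Z):
                × closes — contains both Z and not Z.
          branch 1.2.2 (add T not Z):
            T ((not (W or X) iff not X) or Z): β-rule — branch into T (not (W or X) iff not X)  //  T Z.
              branch 1.2.2.1 (add T (not (W or X) iff not X)):
                T (not (W or X) iff not X): β-rule — branch into T not (W or X), T not X  //  F not (W or X), F not X.
                  branch 1.2.2.1.1 (add T not (W or X), T not X):
                    T not (W or X): α-rule — add F W, F X.
                    ○ open, literals {W=false, X=false, Z=false}.
                  branch 1.2.2.1.2 (add F not (W or X), F not X):
                    F not (W or X): β-rule — branch into T W  //  T X.
                      branch 1.2.2.1.2.1 (add T W):
                        ○ open, literals {W=true, X=true, Z=false}.
                      branch 1.2.2.1.2.2 (add T X):
                        ○ open, literals {X=true, Z=false}.
              branch 1.2.2.2 (add T Z):
                × closes — contains both Z and not Z.
  branch 2 (add F ((Y iff not Y) implies ((not (W or X) iff not X) or Z)), F (Z implies not Z)):
    F ((Y iff not Y) implies ((not (W or X) iff not X) or Z)): α-rule — add T (Y iff not Y), F ((not (W or X) iff not X) or Z).
    F (Z implies not Z): α-rule — add T Z, F not Z.
    F ((not (W or X) iff not X) or Z): α-rule — add F (not (W or X) iff not X), F Z.
    × closes — contains both Z and not Z.
3 branches closed, 10 open.
Each open branch fixes some atoms; the unmentioned ones are free. Counting distinct full assignments: branch {Y=true, Z=false} (X, W, V) contributes 8 new; branch {Y=false, Z=false} (X, W, V) contributes 8 new; branch {Y=true, Z=false} (X, W, V) contributes 0 new; branch {Y=false, Z=false} (X, W, V) contributes 0 new; branch {W=false, X=false, Z=false} (Y, V) contributes 0 new; branch {W=true, X=true, Z=false} (Y, V) contributes 0 new; branch {X=true, Z=false} (Y, W, V) contributes 0 new; branch {W=false, X=false, Z=false} (Y, V) contributes 0 new; branch {W=true, X=true, Z=false} (Y, V) contributes 0 new; branch {X=true, Z=false} (Y, W, V) contributes 0 new. Total: 16.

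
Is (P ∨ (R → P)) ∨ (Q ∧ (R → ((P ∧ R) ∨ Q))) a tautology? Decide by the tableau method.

Assume the negation and expand:
Initial set: {¬((P ∨ (R → P)) ∨ (Q ∧ (R → ((P ∧ R) ∨ Q))))}.
¬((P ∨ (R → P)) ∨ (Q ∧ (R → ((P ∧ R) ∨ Q)))): α-rule — add ¬(P ∨ (R → P)), ¬(Q ∧ (R → ((P ∧ R) ∨ Q))).
¬(P ∨ (R → P)): α-rule — add ¬P, ¬(R → P).
¬(R → P): α-rule — add R, ¬P.
¬(Q ∧ (R → ((P ∧ R) ∨ Q))): β-rule — branch into ¬Q  //  ¬(R → ((P ∧ R) ∨ Q)).
  branch 1 (add ¬Q):
    ○ open, literals {P=false, Q=false, R=true}.
  branch 2 (add ¬(R → ((P ∧ R) ∨ Q))):
    ¬(R → ((P ∧ R) ∨ Q)): α-rule — add R, ¬((P ∧ R) ∨ Q).
    ¬((P ∧ R) ∨ Q): α-rule — add ¬(P ∧ R), ¬Q.
    ¬(P ∧ R): β-rule — branch into ¬P  //  ¬R.
      branch 2.1 (add ¬P):
        ○ open, literals {P=false, Q=false, R=true}.
      branch 2.2 (add ¬R):
        × closes — contains both R and ¬R.
1 branch closed, 2 open.
An open branch gives a countermodel: P=false, Q=false, R=true (unmentioned atoms arbitrary); under it the original formula is false.

Not valid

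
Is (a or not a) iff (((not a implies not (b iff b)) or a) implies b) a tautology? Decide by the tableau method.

Not valid

Assume the negation and expand:
Initial set: {F ((a or not a) iff (((not a implies not (b iff b)) or a) implies b))}.
F ((a or not a) iff (((not a implies not (b iff b)) or a) implies b)): β-rule — branch into T (a or not a), F (((not a implies not (b iff b)) or a) implies b)  //  F (a or not a), T (((not a implies not (b iff b)) or a) implies b).
  branch 1 (add T (a or not a), F (((not a implies not (b iff b)) or a) implies b)):
    F (((not a implies not (b iff b)) or a) implies b): α-rule — add T ((not a implies not (b iff b)) or a), F b.
    T (a or not a): β-rule — branch into T a  //  T not a.
      branch 1.1 (add T a):
        T ((not a implies not (b iff b)) or a): β-rule — branch into T (not a implies not (b iff b))  //  T a.
          branch 1.1.1 (add T (not a implies not (b iff b))):
            T (not a implies not (b iff b)): β-rule — branch into F not a  //  T not (b iff b).
              branch 1.1.1.1 (add F not a):
                ○ open, literals {a=true, b=false}.
              branch 1.1.1.2 (add T not (b iff b)):
                T not (b iff b): β-rule — branch into T b, F b  //  F b, T b.
                  branch 1.1.1.2.1 (add T b, F b):
                    × closes — contains both b and not b.
                  branch 1.1.1.2.2 (add F b, T b):
                    × closes — contains both b and not b.
          branch 1.1.2 (add T a):
            ○ open, literals {a=true, b=false}.
      branch 1.2 (add T not a):
        T ((not a implies not (b iff b)) or a): β-rule — branch into T (not a implies not (b iff b))  //  T a.
          branch 1.2.1 (add T (not a implies not (b iff b))):
            T (not a implies not (b iff b)): β-rule — branch into F not a  //  T not (b iff b).
              branch 1.2.1.1 (add F not a):
                × closes — contains both a and not a.
              branch 1.2.1.2 (add T not (b iff b)):
                T not (b iff b): β-rule — branch into T b, F b  //  F b, T b.
                  branch 1.2.1.2.1 (add T b, F b):
                    × closes — contains both b and not b.
                  branch 1.2.1.2.2 (add F b, T b):
                    × closes — contains both b and not b.
          branch 1.2.2 (add T a):
            × closes — contains both a and not a.
  branch 2 (add F (a or not a), T (((not a implies not (b iff b)) or a) implies b)):
    F (a or not a): α-rule — add F a, F not a.
    × closes — contains both a and not a.
7 branches closed, 2 open.
An open branch gives a countermodel: a=true, b=false (unmentioned atoms arbitrary); under it the original formula is false.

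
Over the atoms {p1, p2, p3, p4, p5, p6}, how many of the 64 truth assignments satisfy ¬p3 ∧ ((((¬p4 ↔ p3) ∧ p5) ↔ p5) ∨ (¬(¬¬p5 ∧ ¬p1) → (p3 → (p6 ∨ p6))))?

32

Initial set: {(¬p3 ∧ ((((¬p4 ↔ p3) ∧ p5) ↔ p5) ∨ (¬(¬¬p5 ∧ ¬p1) → (p3 → (p6 ∨ p6)))))}.
(¬p3 ∧ ((((¬p4 ↔ p3) ∧ p5) ↔ p5) ∨ (¬(¬¬p5 ∧ ¬p1) → (p3 → (p6 ∨ p6))))): α-rule — add ¬p3, ((((¬p4 ↔ p3) ∧ p5) ↔ p5) ∨ (¬(¬¬p5 ∧ ¬p1) → (p3 → (p6 ∨ p6)))).
((((¬p4 ↔ p3) ∧ p5) ↔ p5) ∨ (¬(¬¬p5 ∧ ¬p1) → (p3 → (p6 ∨ p6)))): β-rule — branch into (((¬p4 ↔ p3) ∧ p5) ↔ p5)  //  (¬(¬¬p5 ∧ ¬p1) → (p3 → (p6 ∨ p6))).
  branch 1 (add (((¬p4 ↔ p3) ∧ p5) ↔ p5)):
    (((¬p4 ↔ p3) ∧ p5) ↔ p5): β-rule — branch into ((¬p4 ↔ p3) ∧ p5), p5  //  ¬((¬p4 ↔ p3) ∧ p5), ¬p5.
      branch 1.1 (add ((¬p4 ↔ p3) ∧ p5), p5):
        ((¬p4 ↔ p3) ∧ p5): α-rule — add (¬p4 ↔ p3), p5.
        (¬p4 ↔ p3): β-rule — branch into ¬p4, p3  //  ¬¬p4, ¬p3.
          branch 1.1.1 (add ¬p4, p3):
            × closes — contains both p3 and ¬p3.
          branch 1.1.2 (add ¬¬p4, ¬p3):
            ○ open, literals {p3=F, p4=T, p5=T}.
      branch 1.2 (add ¬((¬p4 ↔ p3) ∧ p5), ¬p5):
        ¬((¬p4 ↔ p3) ∧ p5): β-rule — branch into ¬(¬p4 ↔ p3)  //  ¬p5.
          branch 1.2.1 (add ¬(¬p4 ↔ p3)):
            ¬(¬p4 ↔ p3): β-rule — branch into ¬p4, ¬p3  //  ¬¬p4, p3.
              branch 1.2.1.1 (add ¬p4, ¬p3):
                ○ open, literals {p3=F, p4=F, p5=F}.
              branch 1.2.1.2 (add ¬¬p4, p3):
                × closes — contains both p3 and ¬p3.
          branch 1.2.2 (add ¬p5):
            ○ open, literals {p3=F, p5=F}.
  branch 2 (add (¬(¬¬p5 ∧ ¬p1) → (p3 → (p6 ∨ p6)))):
    (¬(¬¬p5 ∧ ¬p1) → (p3 → (p6 ∨ p6))): β-rule — branch into ¬¬(¬¬p5 ∧ ¬p1)  //  (p3 → (p6 ∨ p6)).
      branch 2.1 (add ¬¬(¬¬p5 ∧ ¬p1)):
        ¬¬(¬¬p5 ∧ ¬p1): α-rule — add ¬¬p5, ¬p1.
        ¬¬p5: drop double negation, giving p5.
        ○ open, literals {p1=F, p3=F, p5=T}.
      branch 2.2 (add (p3 → (p6 ∨ p6))):
        (p3 → (p6 ∨ p6)): β-rule — branch into ¬p3  //  (p6 ∨ p6).
          branch 2.2.1 (add ¬p3):
            ○ open, literals {p3=F}.
          branch 2.2.2 (add (p6 ∨ p6)):
            (p6 ∨ p6): β-rule — branch into p6  //  p6.
              branch 2.2.2.1 (add p6):
                ○ open, literals {p3=F, p6=T}.
              branch 2.2.2.2 (add p6):
                ○ open, literals {p3=F, p6=T}.
2 branches closed, 7 open.
Each open branch fixes some atoms; the unmentioned ones are free. Counting distinct full assignments: branch {p3=F, p4=T, p5=T} (p1, p2, p6) contributes 8 new; branch {p3=F, p4=F, p5=F} (p1, p2, p6) contributes 8 new; branch {p3=F, p5=F} (p1, p2, p4, p6) contributes 8 new; branch {p1=F, p3=F, p5=T} (p2, p4, p6) contributes 4 new; branch {p3=F} (p1, p2, p4, p5, p6) contributes 4 new; branch {p3=F, p6=T} (p1, p2, p4, p5) contributes 0 new; branch {p3=F, p6=T} (p1, p2, p4, p5) contributes 0 new. Total: 32.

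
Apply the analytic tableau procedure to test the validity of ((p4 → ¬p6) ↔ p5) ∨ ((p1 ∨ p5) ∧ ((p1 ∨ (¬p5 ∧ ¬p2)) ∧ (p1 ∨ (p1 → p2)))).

Not valid

Assume the negation and expand:
Initial set: {¬(((p4 → ¬p6) ↔ p5) ∨ ((p1 ∨ p5) ∧ ((p1 ∨ (¬p5 ∧ ¬p2)) ∧ (p1 ∨ (p1 → p2)))))}.
¬(((p4 → ¬p6) ↔ p5) ∨ ((p1 ∨ p5) ∧ ((p1 ∨ (¬p5 ∧ ¬p2)) ∧ (p1 ∨ (p1 → p2))))): α-rule — add ¬((p4 → ¬p6) ↔ p5), ¬((p1 ∨ p5) ∧ ((p1 ∨ (¬p5 ∧ ¬p2)) ∧ (p1 ∨ (p1 → p2)))).
¬((p4 → ¬p6) ↔ p5): β-rule — branch into (p4 → ¬p6), ¬p5  //  ¬(p4 → ¬p6), p5.
  branch 1 (add (p4 → ¬p6), ¬p5):
    ¬((p1 ∨ p5) ∧ ((p1 ∨ (¬p5 ∧ ¬p2)) ∧ (p1 ∨ (p1 → p2)))): β-rule — branch into ¬(p1 ∨ p5)  //  ¬((p1 ∨ (¬p5 ∧ ¬p2)) ∧ (p1 ∨ (p1 → p2))).
      branch 1.1 (add ¬(p1 ∨ p5)):
        ¬(p1 ∨ p5): α-rule — add ¬p1, ¬p5.
        (p4 → ¬p6): β-rule — branch into ¬p4  //  ¬p6.
          branch 1.1.1 (add ¬p4):
            ○ open, literals {p1=F, p4=F, p5=F}.
          branch 1.1.2 (add ¬p6):
            ○ open, literals {p1=F, p5=F, p6=F}.
      branch 1.2 (add ¬((p1 ∨ (¬p5 ∧ ¬p2)) ∧ (p1 ∨ (p1 → p2)))):
        (p4 → ¬p6): β-rule — branch into ¬p4  //  ¬p6.
          branch 1.2.1 (add ¬p4):
            ¬((p1 ∨ (¬p5 ∧ ¬p2)) ∧ (p1 ∨ (p1 → p2))): β-rule — branch into ¬(p1 ∨ (¬p5 ∧ ¬p2))  //  ¬(p1 ∨ (p1 → p2)).
              branch 1.2.1.1 (add ¬(p1 ∨ (¬p5 ∧ ¬p2))):
                ¬(p1 ∨ (¬p5 ∧ ¬p2)): α-rule — add ¬p1, ¬(¬p5 ∧ ¬p2).
                ¬(¬p5 ∧ ¬p2): β-rule — branch into ¬¬p5  //  ¬¬p2.
                  branch 1.2.1.1.1 (add ¬¬p5):
                    × closes — contains both p5 and ¬p5.
                  branch 1.2.1.1.2 (add ¬¬p2):
                    ○ open, literals {p1=F, p2=T, p4=F, p5=F}.
              branch 1.2.1.2 (add ¬(p1 ∨ (p1 → p2))):
                ¬(p1 ∨ (p1 → p2)): α-rule — add ¬p1, ¬(p1 → p2).
                ¬(p1 → p2): α-rule — add p1, ¬p2.
                × closes — contains both p1 and ¬p1.
          branch 1.2.2 (add ¬p6):
            ¬((p1 ∨ (¬p5 ∧ ¬p2)) ∧ (p1 ∨ (p1 → p2))): β-rule — branch into ¬(p1 ∨ (¬p5 ∧ ¬p2))  //  ¬(p1 ∨ (p1 → p2)).
              branch 1.2.2.1 (add ¬(p1 ∨ (¬p5 ∧ ¬p2))):
                ¬(p1 ∨ (¬p5 ∧ ¬p2)): α-rule — add ¬p1, ¬(¬p5 ∧ ¬p2).
                ¬(¬p5 ∧ ¬p2): β-rule — branch into ¬¬p5  //  ¬¬p2.
                  branch 1.2.2.1.1 (add ¬¬p5):
                    × closes — contains both p5 and ¬p5.
                  branch 1.2.2.1.2 (add ¬¬p2):
                    ○ open, literals {p1=F, p2=T, p5=F, p6=F}.
              branch 1.2.2.2 (add ¬(p1 ∨ (p1 → p2))):
                ¬(p1 ∨ (p1 → p2)): α-rule — add ¬p1, ¬(p1 → p2).
                ¬(p1 → p2): α-rule — add p1, ¬p2.
                × closes — contains both p1 and ¬p1.
  branch 2 (add ¬(p4 → ¬p6), p5):
    ¬(p4 → ¬p6): α-rule — add p4, ¬¬p6.
    ¬((p1 ∨ p5) ∧ ((p1 ∨ (¬p5 ∧ ¬p2)) ∧ (p1 ∨ (p1 → p2)))): β-rule — branch into ¬(p1 ∨ p5)  //  ¬((p1 ∨ (¬p5 ∧ ¬p2)) ∧ (p1 ∨ (p1 → p2))).
      branch 2.1 (add ¬(p1 ∨ p5)):
        ¬(p1 ∨ p5): α-rule — add ¬p1, ¬p5.
        × closes — contains both p5 and ¬p5.
      branch 2.2 (add ¬((p1 ∨ (¬p5 ∧ ¬p2)) ∧ (p1 ∨ (p1 → p2)))):
        ¬((p1 ∨ (¬p5 ∧ ¬p2)) ∧ (p1 ∨ (p1 → p2))): β-rule — branch into ¬(p1 ∨ (¬p5 ∧ ¬p2))  //  ¬(p1 ∨ (p1 → p2)).
          branch 2.2.1 (add ¬(p1 ∨ (¬p5 ∧ ¬p2))):
            ¬(p1 ∨ (¬p5 ∧ ¬p2)): α-rule — add ¬p1, ¬(¬p5 ∧ ¬p2).
            ¬(¬p5 ∧ ¬p2): β-rule — branch into ¬¬p5  //  ¬¬p2.
              branch 2.2.1.1 (add ¬¬p5):
                ○ open, literals {p1=F, p4=T, p5=T, p6=T}.
              branch 2.2.1.2 (add ¬¬p2):
                ○ open, literals {p1=F, p2=T, p4=T, p5=T, p6=T}.
          branch 2.2.2 (add ¬(p1 ∨ (p1 → p2))):
            ¬(p1 ∨ (p1 → p2)): α-rule — add ¬p1, ¬(p1 → p2).
            ¬(p1 → p2): α-rule — add p1, ¬p2.
            × closes — contains both p1 and ¬p1.
6 branches closed, 6 open.
An open branch gives a countermodel: p1=F, p4=F, p5=F (unmentioned atoms arbitrary); under it the original formula is false.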